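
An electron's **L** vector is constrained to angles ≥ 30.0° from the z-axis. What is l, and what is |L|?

cos θ_min = l/√(l(l+1)) = √(l/(l+1)), so l/(l+1) = cos²(30.0°) = 0.7500.
Thus l = 0.7500/(1 − 0.7500) ≈ 3.
Then |L| = ℏ√(3·4) = 2√3 ℏ.

l = 3, |L| = 2√3 ℏ ≈ 3.464ℏ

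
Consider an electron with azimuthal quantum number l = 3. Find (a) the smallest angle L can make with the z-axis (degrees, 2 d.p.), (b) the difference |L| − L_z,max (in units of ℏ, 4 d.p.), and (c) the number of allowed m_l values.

θ_min ≈ 30.00°; |L|−L_z,max ≈ 0.4641ℏ; 7 values

cos θ_min = 3/√12, so θ_min ≈ 30.00°.
|L| − L_z,max = (2√3 − 3)ℏ ≈ 0.4641ℏ.
There are 2l+1 = 7 values of m_l.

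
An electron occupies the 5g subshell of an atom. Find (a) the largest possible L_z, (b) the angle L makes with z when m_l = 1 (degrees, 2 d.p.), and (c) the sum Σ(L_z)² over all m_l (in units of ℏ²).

L_z,max = 4ℏ; θ(m_l=1) ≈ 77.08°; Σ(L_z)² = 60 ℏ²

For 5g, l = 4.
L_z,max = lℏ = 4ℏ.
For m_l = 1: cos θ = 1/√20, θ ≈ 77.08°.
Σ m_l² = 60, so Σ(L_z)² = 60 ℏ².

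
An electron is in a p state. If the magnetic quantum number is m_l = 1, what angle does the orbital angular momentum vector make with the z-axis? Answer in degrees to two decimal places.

θ ≈ 45.00°

For a p orbital, l = 1.
|L|² = l(l+1)ℏ² = 2ℏ², so |L| = √2 ℏ.
L_z = m_l ℏ = 1ℏ.
cos θ = L_z/|L| = 1/√2, so θ ≈ 45.00°.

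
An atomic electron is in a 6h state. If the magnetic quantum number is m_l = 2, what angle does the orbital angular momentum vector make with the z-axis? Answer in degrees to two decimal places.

The 6h subshell has l = 5.
|L| = √(l(l+1)) ℏ = √30 ℏ.
L_z = m_l ℏ = 2ℏ.
cos θ = L_z/|L| = 2/√30, so θ ≈ 68.58°.

θ ≈ 68.58°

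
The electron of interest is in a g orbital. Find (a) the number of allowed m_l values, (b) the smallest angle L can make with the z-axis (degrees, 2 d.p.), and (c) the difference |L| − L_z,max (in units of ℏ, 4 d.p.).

A g state has l = 4.
There are 2l+1 = 9 values of m_l.
cos θ_min = 4/√20, so θ_min ≈ 26.57°.
|L| − L_z,max = (2√5 − 4)ℏ ≈ 0.4721ℏ.

9 values; θ_min ≈ 26.57°; |L|−L_z,max ≈ 0.4721ℏ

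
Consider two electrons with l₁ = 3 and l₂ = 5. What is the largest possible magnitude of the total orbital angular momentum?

|L_tot|_max = 6√2 ℏ ≈ 8.485ℏ

The total orbital quantum number L ranges from |l₁ − l₂| to l₁ + l₂ in integer steps.
L ∈ {2, 3, 4, 5, 6, 7, 8}.
The largest magnitude corresponds to L = 8: |L_tot| = ℏ√(8·9) = 6√2 ℏ.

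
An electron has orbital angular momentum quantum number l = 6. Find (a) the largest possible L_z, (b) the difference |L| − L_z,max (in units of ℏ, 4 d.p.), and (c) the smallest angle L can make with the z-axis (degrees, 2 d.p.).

L_z,max = lℏ = 6ℏ.
|L| − L_z,max = (√42 − 6)ℏ ≈ 0.4807ℏ.
cos θ_min = 6/√42, so θ_min ≈ 22.21°.

L_z,max = 6ℏ; |L|−L_z,max ≈ 0.4807ℏ; θ_min ≈ 22.21°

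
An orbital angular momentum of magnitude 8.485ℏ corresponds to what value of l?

|L| = ℏ√(l(l+1)), so l(l+1) = 72.
l² + l − 72 = 0 ⇒ l = 8.

l = 8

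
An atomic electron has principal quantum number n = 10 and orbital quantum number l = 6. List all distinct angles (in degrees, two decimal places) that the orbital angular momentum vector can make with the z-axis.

θ ∈ {22.21°, 39.51°, 51.89°, 62.42°, 72.02°, 81.12°, 90.00°, 98.88°, 107.98°, 117.58°, 128.11°, 140.49°, 157.79°}

|L|² = l(l+1)ℏ² = 42ℏ², so |L| = √42 ℏ.
cos θ = m_l/√42 for each m_l ∈ {-6, -5, -4, -3, -2, -1, 0, 1, 2, 3, 4, 5, 6}.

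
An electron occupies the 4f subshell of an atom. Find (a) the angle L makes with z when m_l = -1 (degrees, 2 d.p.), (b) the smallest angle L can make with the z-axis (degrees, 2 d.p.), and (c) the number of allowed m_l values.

θ(m_l=-1) ≈ 106.78°; θ_min ≈ 30.00°; 7 values

For 4f, l = 3.
For m_l = -1: cos θ = -1/√12, θ ≈ 106.78°.
cos θ_min = 3/√12, so θ_min ≈ 30.00°.
There are 2l+1 = 7 values of m_l.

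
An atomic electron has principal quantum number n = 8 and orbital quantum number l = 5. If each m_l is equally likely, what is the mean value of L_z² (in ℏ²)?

The allowed m_l values are -5, -4, -3, -2, -1, 0, 1, 2, 3, 4, 5.
Average of L_z² over 11 states: 110/11 ℏ² = 10 ℏ².

⟨L_z²⟩ = 10 ℏ²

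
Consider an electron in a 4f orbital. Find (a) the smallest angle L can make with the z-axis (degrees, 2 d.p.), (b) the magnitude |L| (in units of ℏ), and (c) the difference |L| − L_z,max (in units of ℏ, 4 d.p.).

θ_min ≈ 30.00°; |L| = 2√3 ℏ ≈ 3.464ℏ; |L|−L_z,max ≈ 0.4641ℏ

For 4f, l = 3.
cos θ_min = 3/√12, so θ_min ≈ 30.00°.
|L| = ℏ√(3·4) = 2√3 ℏ ≈ 3.464ℏ.
|L| − L_z,max = (2√3 − 3)ℏ ≈ 0.4641ℏ.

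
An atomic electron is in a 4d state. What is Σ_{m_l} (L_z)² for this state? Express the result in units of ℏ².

For 4d, l = 2.
m_l ∈ {-2, -1, 0, 1, 2}.
Summing m² from −2 to 2: Σ m_l² = 10.

Σ(L_z)² = 10 ℏ²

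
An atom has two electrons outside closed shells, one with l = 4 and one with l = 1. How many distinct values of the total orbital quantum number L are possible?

3

By the triangle rule, |l₁ − l₂| ≤ L ≤ l₁ + l₂.
So L can be 3, 4, 5.
That is 3 values.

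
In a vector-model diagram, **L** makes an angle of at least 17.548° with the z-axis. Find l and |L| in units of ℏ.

cos θ_min = l/√(l(l+1)) = √(l/(l+1)), so l/(l+1) = cos²(17.548°) = 0.9091.
l = cos²θ/sin²θ ≈ 10.
Then |L| = ℏ√(10·11) = √110 ℏ.

l = 10, |L| = √110 ℏ ≈ 10.488ℏ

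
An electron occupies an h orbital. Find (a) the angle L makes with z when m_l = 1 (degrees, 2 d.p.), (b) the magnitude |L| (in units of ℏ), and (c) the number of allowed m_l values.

θ(m_l=1) ≈ 79.48°; |L| = √30 ℏ ≈ 5.477ℏ; 11 values

The letter h corresponds to l = 5.
For m_l = 1: cos θ = 1/√30, θ ≈ 79.48°.
|L| = ℏ√(5·6) = √30 ℏ ≈ 5.477ℏ.
There are 2l+1 = 11 values of m_l.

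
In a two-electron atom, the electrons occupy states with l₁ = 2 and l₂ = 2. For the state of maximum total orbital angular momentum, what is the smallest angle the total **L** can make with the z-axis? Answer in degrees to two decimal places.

The total orbital quantum number L ranges from |l₁ − l₂| to l₁ + l₂ in integer steps.
So L can be 0, 1, 2, 3, 4.
The maximum is L = 4, with |L_tot| = ℏ√(4·5) = 2√5 ℏ.
The minimum angle with z is arccos(4/√20) ≈ 26.57°.

θ_min ≈ 26.57°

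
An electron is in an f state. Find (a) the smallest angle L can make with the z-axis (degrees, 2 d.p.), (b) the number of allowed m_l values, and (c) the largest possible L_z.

θ_min ≈ 30.00°; 7 values; L_z,max = 3ℏ

For an f orbital, l = 3.
cos θ_min = 3/√12, so θ_min ≈ 30.00°.
There are 2l+1 = 7 values of m_l.
L_z,max = lℏ = 3ℏ.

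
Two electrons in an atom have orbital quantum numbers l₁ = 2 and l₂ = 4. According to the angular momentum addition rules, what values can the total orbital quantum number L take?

L runs from |2 − 4| = 2 to 2 + 4 = 6.
L ∈ {2, 3, 4, 5, 6}.

L = 2, 3, 4, 5, 6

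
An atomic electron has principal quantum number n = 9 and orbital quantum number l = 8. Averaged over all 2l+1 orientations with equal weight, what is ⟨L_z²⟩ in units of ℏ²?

m_l ∈ {-8, -7, -6, -5, -4, -3, -2, -1, 0, 1, 2, 3, 4, 5, 6, 7, 8}.
⟨L_z²⟩ = ℏ²·l(l+1)/3 = 24ℏ².

⟨L_z²⟩ = 24 ℏ²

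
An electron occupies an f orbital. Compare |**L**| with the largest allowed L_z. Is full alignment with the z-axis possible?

No: L_z,max = 3ℏ < |L| = 2√3 ℏ ≈ 3.464ℏ

For an f orbital, l = 3.
|L| = 2√3 ℏ ≈ 3.4641ℏ, while L_z,max = lℏ = 3ℏ.
Since |L| > L_z,max, the vector can never point exactly along z; the closest it comes is θ_min = arccos(3/√12) ≈ 30.0°.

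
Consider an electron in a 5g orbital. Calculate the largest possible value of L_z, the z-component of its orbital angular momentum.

For 5g, l = 4.
L_z = m_l ℏ with m_l ∈ {−4, …, 4}; the maximum is m_l = 4.

L_z,max = 4ℏ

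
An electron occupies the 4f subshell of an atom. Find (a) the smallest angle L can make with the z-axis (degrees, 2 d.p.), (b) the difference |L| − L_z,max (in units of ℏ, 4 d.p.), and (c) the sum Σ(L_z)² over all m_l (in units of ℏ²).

For 4f, l = 3.
cos θ_min = 3/√12, so θ_min ≈ 30.00°.
|L| − L_z,max = (2√3 − 3)ℏ ≈ 0.4641ℏ.
Σ m_l² = 28, so Σ(L_z)² = 28 ℏ².

θ_min ≈ 30.00°; |L|−L_z,max ≈ 0.4641ℏ; Σ(L_z)² = 28 ℏ²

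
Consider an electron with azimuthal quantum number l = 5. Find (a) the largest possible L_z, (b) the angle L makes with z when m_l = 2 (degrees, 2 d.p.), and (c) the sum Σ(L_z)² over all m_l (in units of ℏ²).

L_z,max = lℏ = 5ℏ.
For m_l = 2: cos θ = 2/√30, θ ≈ 68.58°.
Σ m_l² = 110, so Σ(L_z)² = 110 ℏ².

L_z,max = 5ℏ; θ(m_l=2) ≈ 68.58°; Σ(L_z)² = 110 ℏ²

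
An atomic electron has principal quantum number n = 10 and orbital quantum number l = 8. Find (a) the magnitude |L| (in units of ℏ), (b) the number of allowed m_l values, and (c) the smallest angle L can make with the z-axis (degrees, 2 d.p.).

|L| = ℏ√(8·9) = 6√2 ℏ ≈ 8.485ℏ.
There are 2l+1 = 17 values of m_l.
cos θ_min = 8/√72, so θ_min ≈ 19.47°.

|L| = 6√2 ℏ ≈ 8.485ℏ; 17 values; θ_min ≈ 19.47°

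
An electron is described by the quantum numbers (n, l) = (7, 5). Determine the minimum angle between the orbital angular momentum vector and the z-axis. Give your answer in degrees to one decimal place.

|L| = ℏ√(l(l+1)) = √30 ℏ.
The smallest angle corresponds to the largest L_z, i.e. m_l = l = 5, giving L_z = 5ℏ.
cos θ_min = 5/√30, so θ_min ≈ 24.1°.

θ_min ≈ 24.1°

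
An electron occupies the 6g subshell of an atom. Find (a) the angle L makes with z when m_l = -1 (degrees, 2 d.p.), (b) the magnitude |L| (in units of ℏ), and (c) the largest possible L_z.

6g means n = 6, l = 4.
For m_l = -1: cos θ = -1/√20, θ ≈ 102.92°.
|L| = ℏ√(4·5) = 2√5 ℏ ≈ 4.472ℏ.
L_z,max = lℏ = 4ℏ.

θ(m_l=-1) ≈ 102.92°; |L| = 2√5 ℏ ≈ 4.472ℏ; L_z,max = 4ℏ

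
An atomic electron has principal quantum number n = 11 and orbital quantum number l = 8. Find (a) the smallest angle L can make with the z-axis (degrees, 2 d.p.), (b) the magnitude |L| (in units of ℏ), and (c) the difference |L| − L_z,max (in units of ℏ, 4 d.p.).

cos θ_min = 8/√72, so θ_min ≈ 19.47°.
|L| = ℏ√(8·9) = 6√2 ℏ ≈ 8.485ℏ.
|L| − L_z,max = (6√2 − 8)ℏ ≈ 0.4853ℏ.

θ_min ≈ 19.47°; |L| = 6√2 ℏ ≈ 8.485ℏ; |L|−L_z,max ≈ 0.4853ℏ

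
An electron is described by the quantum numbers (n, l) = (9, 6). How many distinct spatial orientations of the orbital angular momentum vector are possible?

The number of m_l values is 2l + 1 = 2·6 + 1 = 13.

13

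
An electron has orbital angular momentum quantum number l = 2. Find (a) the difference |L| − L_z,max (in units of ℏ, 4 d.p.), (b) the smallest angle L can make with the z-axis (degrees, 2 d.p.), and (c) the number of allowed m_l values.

|L| − L_z,max = (√6 − 2)ℏ ≈ 0.4495ℏ.
cos θ_min = 2/√6, so θ_min ≈ 35.26°.
There are 2l+1 = 5 values of m_l.

|L|−L_z,max ≈ 0.4495ℏ; θ_min ≈ 35.26°; 5 values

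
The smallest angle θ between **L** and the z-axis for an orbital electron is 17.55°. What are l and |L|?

l = 10, |L| = √110 ℏ ≈ 10.488ℏ

At minimum angle, m_l = l, so cos θ = l/√(l(l+1)); cos²θ = l/(l+1) = 0.9091.
Solving: l = 10.
Then |L| = ℏ√(10·11) = √110 ℏ.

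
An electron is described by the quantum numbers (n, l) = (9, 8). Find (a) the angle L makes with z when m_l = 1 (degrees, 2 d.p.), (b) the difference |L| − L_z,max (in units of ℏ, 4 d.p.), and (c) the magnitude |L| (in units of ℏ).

For m_l = 1: cos θ = 1/√72, θ ≈ 83.23°.
|L| − L_z,max = (6√2 − 8)ℏ ≈ 0.4853ℏ.
|L| = ℏ√(8·9) = 6√2 ℏ ≈ 8.485ℏ.

θ(m_l=1) ≈ 83.23°; |L|−L_z,max ≈ 0.4853ℏ; |L| = 6√2 ℏ ≈ 8.485ℏ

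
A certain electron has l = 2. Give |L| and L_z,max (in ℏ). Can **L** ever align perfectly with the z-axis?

No: L_z,max = 2ℏ < |L| = √6 ℏ ≈ 2.449ℏ

|L| = √6 ℏ ≈ 2.4495ℏ, while L_z,max = lℏ = 2ℏ.
Since |L| > L_z,max, the vector can never point exactly along z; the closest it comes is θ_min = arccos(2/√6) ≈ 35.3°.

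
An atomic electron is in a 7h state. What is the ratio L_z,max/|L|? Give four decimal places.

L_z,max/|L| = 0.9129

For 7h, l = 5.
|L| = √30 ℏ ≈ 5.4772ℏ, while L_z,max = lℏ = 5ℏ.
L_z,max/|L| = 5/√30 = 0.9129.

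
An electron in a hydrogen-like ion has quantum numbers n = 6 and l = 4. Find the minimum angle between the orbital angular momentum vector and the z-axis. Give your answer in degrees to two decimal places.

|L| = ℏ√(l(l+1)) = 2√5 ℏ.
The smallest angle corresponds to the largest L_z, i.e. m_l = l = 4, giving L_z = 4ℏ.
cos θ_min = 4/√20, so θ_min ≈ 26.57°.

θ_min ≈ 26.57°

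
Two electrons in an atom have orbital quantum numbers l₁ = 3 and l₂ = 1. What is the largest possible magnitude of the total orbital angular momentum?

|L_tot|_max = 2√5 ℏ ≈ 4.472ℏ

By the triangle rule, |l₁ − l₂| ≤ L ≤ l₁ + l₂.
L ∈ {2, 3, 4}.
The largest magnitude corresponds to L = 4: |L_tot| = ℏ√(4·5) = 2√5 ℏ.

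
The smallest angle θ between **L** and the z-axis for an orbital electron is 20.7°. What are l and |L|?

l = 7, |L| = 2√14 ℏ ≈ 7.483ℏ

cos θ_min = l/√(l(l+1)) = √(l/(l+1)), so l/(l+1) = cos²(20.7°) = 0.8751.
Solving: l = 7.
Then |L| = ℏ√(7·8) = 2√14 ℏ.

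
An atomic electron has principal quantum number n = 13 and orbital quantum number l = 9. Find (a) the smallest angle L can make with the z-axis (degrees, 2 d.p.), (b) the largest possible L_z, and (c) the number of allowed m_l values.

θ_min ≈ 18.43°; L_z,max = 9ℏ; 19 values

cos θ_min = 9/√90, so θ_min ≈ 18.43°.
L_z,max = lℏ = 9ℏ.
There are 2l+1 = 19 values of m_l.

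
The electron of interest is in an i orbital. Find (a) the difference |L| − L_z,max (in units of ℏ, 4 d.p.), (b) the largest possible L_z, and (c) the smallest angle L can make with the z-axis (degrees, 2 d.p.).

|L|−L_z,max ≈ 0.4807ℏ; L_z,max = 6ℏ; θ_min ≈ 22.21°

The letter i corresponds to l = 6.
|L| − L_z,max = (√42 − 6)ℏ ≈ 0.4807ℏ.
L_z,max = lℏ = 6ℏ.
cos θ_min = 6/√42, so θ_min ≈ 22.21°.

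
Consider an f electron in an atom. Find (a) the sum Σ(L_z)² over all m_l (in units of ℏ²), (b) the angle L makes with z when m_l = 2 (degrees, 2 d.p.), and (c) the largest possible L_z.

Σ(L_z)² = 28 ℏ²; θ(m_l=2) ≈ 54.74°; L_z,max = 3ℏ

The letter f corresponds to l = 3.
Σ m_l² = 28, so Σ(L_z)² = 28 ℏ².
For m_l = 2: cos θ = 2/√12, θ ≈ 54.74°.
L_z,max = lℏ = 3ℏ.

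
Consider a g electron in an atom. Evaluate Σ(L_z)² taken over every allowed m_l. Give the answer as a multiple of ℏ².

Σ(L_z)² = 60 ℏ²

The letter g corresponds to l = 4.
The allowed m_l values are -4, -3, -2, -1, 0, 1, 2, 3, 4.
Summing m² from −4 to 4: Σ m_l² = 60.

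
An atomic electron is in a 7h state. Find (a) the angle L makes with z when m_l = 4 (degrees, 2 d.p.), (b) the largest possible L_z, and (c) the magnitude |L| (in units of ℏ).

θ(m_l=4) ≈ 43.09°; L_z,max = 5ℏ; |L| = √30 ℏ ≈ 5.477ℏ

The 7h subshell has l = 5.
For m_l = 4: cos θ = 4/√30, θ ≈ 43.09°.
L_z,max = lℏ = 5ℏ.
|L| = ℏ√(5·6) = √30 ℏ ≈ 5.477ℏ.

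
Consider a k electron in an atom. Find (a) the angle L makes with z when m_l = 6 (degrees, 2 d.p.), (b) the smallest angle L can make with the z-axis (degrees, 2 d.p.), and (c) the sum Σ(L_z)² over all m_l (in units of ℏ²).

A k state has l = 7.
For m_l = 6: cos θ = 6/√56, θ ≈ 36.70°.
cos θ_min = 7/√56, so θ_min ≈ 20.70°.
Σ m_l² = 280, so Σ(L_z)² = 280 ℏ².

θ(m_l=6) ≈ 36.70°; θ_min ≈ 20.70°; Σ(L_z)² = 280 ℏ²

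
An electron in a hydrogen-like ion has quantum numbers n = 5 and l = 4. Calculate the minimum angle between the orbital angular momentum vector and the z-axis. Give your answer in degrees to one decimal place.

θ_min ≈ 26.6°

|L| = ℏ√(l(l+1)) = 2√5 ℏ.
The smallest angle corresponds to the largest L_z, i.e. m_l = l = 4, giving L_z = 4ℏ.
cos θ_min = 4/√20, so θ_min ≈ 26.6°.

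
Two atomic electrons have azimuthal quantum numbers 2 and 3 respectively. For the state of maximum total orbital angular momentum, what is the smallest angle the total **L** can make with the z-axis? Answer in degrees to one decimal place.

θ_min ≈ 24.1°

Angular momentum addition gives L = |l₁ − l₂|, …, l₁ + l₂.
Allowed values: L = 1, 2, 3, 4, 5.
The maximum is L = 5, with |L_tot| = ℏ√(5·6) = √30 ℏ.
The minimum angle with z is arccos(5/√30) ≈ 24.1°.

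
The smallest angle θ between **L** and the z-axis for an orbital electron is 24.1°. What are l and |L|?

At minimum angle, m_l = l, so cos θ = l/√(l(l+1)); cos²θ = l/(l+1) = 0.8333.
Thus l = 0.8333/(1 − 0.8333) ≈ 5.
Then |L| = ℏ√(5·6) = √30 ℏ.

l = 5, |L| = √30 ℏ ≈ 5.477ℏ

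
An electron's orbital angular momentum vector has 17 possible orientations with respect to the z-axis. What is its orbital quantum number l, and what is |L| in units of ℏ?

l = 8, |L| = 6√2 ℏ ≈ 8.485ℏ

2l + 1 = 17 ⇒ l = 8.
Then |L| = √(l(l+1)) ℏ = 6√2 ℏ.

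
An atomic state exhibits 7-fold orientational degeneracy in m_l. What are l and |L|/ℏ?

Since there are 2l+1 = 7 values of m_l, l = 3.
|L| = ℏ√(l(l+1)) = ℏ√(3·4) = 2√3 ℏ.

l = 3, |L| = 2√3 ℏ ≈ 3.464ℏ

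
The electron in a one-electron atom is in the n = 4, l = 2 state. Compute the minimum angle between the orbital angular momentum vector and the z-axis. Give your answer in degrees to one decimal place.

|L| = ℏ√(l(l+1)) = √6 ℏ.
The smallest angle corresponds to the largest L_z, i.e. m_l = l = 2, giving L_z = 2ℏ.
cos θ_min = 2/√6, so θ_min ≈ 35.3°.

θ_min ≈ 35.3°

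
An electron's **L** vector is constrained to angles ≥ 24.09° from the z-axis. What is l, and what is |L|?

At minimum angle, m_l = l, so cos θ = l/√(l(l+1)); cos²θ = l/(l+1) = 0.8334.
Thus l = 0.8334/(1 − 0.8334) ≈ 5.
Then |L| = ℏ√(5·6) = √30 ℏ.

l = 5, |L| = √30 ℏ ≈ 5.477ℏ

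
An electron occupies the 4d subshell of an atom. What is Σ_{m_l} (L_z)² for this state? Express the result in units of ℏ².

Σ(L_z)² = 10 ℏ²

For 4d, l = 2.
m_l ∈ {-2, -1, 0, 1, 2}.
Σ m_l² = 2·(1 + 4) = 10.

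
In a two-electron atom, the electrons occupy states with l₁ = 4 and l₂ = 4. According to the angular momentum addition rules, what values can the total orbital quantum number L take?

L = 0, 1, 2, 3, 4, 5, 6, 7, 8

Angular momentum addition gives L = |l₁ − l₂|, …, l₁ + l₂.
L ∈ {0, 1, 2, 3, 4, 5, 6, 7, 8}.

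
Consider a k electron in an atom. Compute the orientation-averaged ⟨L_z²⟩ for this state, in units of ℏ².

A k state has l = 7.
m_l ∈ {-7, -6, -5, -4, -3, -2, -1, 0, 1, 2, 3, 4, 5, 6, 7}.
⟨L_z²⟩ = ℏ²·l(l+1)/3 = 18.67ℏ².

⟨L_z²⟩ = 18.67 ℏ²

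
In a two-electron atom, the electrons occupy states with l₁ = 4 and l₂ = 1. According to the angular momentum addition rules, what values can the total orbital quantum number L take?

By the triangle rule, |l₁ − l₂| ≤ L ≤ l₁ + l₂.
Allowed values: L = 3, 4, 5.

L = 3, 4, 5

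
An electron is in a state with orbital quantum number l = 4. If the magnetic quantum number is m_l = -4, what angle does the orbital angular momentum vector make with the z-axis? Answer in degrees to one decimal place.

θ ≈ 153.4°

|L|² = l(l+1)ℏ² = 20ℏ², so |L| = 2√5 ℏ.
L_z = m_l ℏ = −4ℏ.
cos θ = L_z/|L| = -4/√20, so θ ≈ 153.4°.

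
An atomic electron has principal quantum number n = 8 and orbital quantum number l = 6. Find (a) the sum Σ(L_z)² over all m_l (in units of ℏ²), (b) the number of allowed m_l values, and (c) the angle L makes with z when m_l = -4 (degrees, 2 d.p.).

Σ m_l² = 182, so Σ(L_z)² = 182 ℏ².
There are 2l+1 = 13 values of m_l.
For m_l = -4: cos θ = -4/√42, θ ≈ 128.11°.

Σ(L_z)² = 182 ℏ²; 13 values; θ(m_l=-4) ≈ 128.11°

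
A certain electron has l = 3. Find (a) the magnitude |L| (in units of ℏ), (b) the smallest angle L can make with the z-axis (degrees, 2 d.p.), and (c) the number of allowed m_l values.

|L| = 2√3 ℏ ≈ 3.464ℏ; θ_min ≈ 30.00°; 7 values

|L| = ℏ√(3·4) = 2√3 ℏ ≈ 3.464ℏ.
cos θ_min = 3/√12, so θ_min ≈ 30.00°.
There are 2l+1 = 7 values of m_l.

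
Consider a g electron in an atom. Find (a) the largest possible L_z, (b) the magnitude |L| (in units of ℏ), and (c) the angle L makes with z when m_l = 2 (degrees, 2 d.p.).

A g state has l = 4.
L_z,max = lℏ = 4ℏ.
|L| = ℏ√(4·5) = 2√5 ℏ ≈ 4.472ℏ.
For m_l = 2: cos θ = 2/√20, θ ≈ 63.43°.

L_z,max = 4ℏ; |L| = 2√5 ℏ ≈ 4.472ℏ; θ(m_l=2) ≈ 63.43°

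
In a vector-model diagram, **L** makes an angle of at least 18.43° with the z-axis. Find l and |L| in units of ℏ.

cos²θ_min = l/(l+1) = 0.9001.
Thus l = 0.9001/(1 − 0.9001) ≈ 9.
Then |L| = ℏ√(9·10) = 3√10 ℏ.

l = 9, |L| = 3√10 ℏ ≈ 9.487ℏ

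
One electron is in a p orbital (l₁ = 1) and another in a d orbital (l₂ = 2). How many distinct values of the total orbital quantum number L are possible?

Angular momentum addition gives L = |l₁ − l₂|, …, l₁ + l₂.
So L can be 1, 2, 3.
That is 3 values.

3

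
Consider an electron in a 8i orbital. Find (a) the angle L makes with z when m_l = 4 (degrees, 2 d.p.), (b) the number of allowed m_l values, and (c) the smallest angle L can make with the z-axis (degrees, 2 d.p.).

For 8i, l = 6.
For m_l = 4: cos θ = 4/√42, θ ≈ 51.89°.
There are 2l+1 = 13 values of m_l.
cos θ_min = 6/√42, so θ_min ≈ 22.21°.

θ(m_l=4) ≈ 51.89°; 13 values; θ_min ≈ 22.21°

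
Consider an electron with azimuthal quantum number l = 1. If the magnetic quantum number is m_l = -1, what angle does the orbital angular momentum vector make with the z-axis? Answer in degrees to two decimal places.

|L|² = l(l+1)ℏ² = 2ℏ², so |L| = √2 ℏ.
L_z = m_l ℏ = −1ℏ.
cos θ = L_z/|L| = -1/√2, so θ ≈ 135.00°.

θ ≈ 135.00°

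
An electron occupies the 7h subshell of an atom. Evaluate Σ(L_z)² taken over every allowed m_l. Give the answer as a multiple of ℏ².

The 7h subshell has l = 5.
m_l runs from −5 to 5, i.e. {-5, -4, -3, -2, -1, 0, 1, 2, 3, 4, 5}.
Σ m_l² = l(l+1)(2l+1)/3 = 5·6·11/3 = 110.

Σ(L_z)² = 110 ℏ²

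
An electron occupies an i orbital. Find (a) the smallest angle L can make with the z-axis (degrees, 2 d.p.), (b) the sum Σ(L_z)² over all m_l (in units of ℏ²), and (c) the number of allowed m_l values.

The letter i corresponds to l = 6.
cos θ_min = 6/√42, so θ_min ≈ 22.21°.
Σ m_l² = 182, so Σ(L_z)² = 182 ℏ².
There are 2l+1 = 13 values of m_l.

θ_min ≈ 22.21°; Σ(L_z)² = 182 ℏ²; 13 values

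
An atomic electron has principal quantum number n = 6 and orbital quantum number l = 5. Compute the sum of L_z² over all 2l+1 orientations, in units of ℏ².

Σ(L_z)² = 110 ℏ²

The allowed m_l values are -5, -4, -3, -2, -1, 0, 1, 2, 3, 4, 5.
Σ m_l² = l(l+1)(2l+1)/3 = 5·6·11/3 = 110.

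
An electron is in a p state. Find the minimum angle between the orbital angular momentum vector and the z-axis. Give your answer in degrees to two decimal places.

For a p orbital, l = 1.
|L| = ℏ√(l(l+1)) = √2 ℏ.
The smallest angle corresponds to the largest L_z, i.e. m_l = l = 1, giving L_z = 1ℏ.
cos θ_min = 1/√2, so θ_min ≈ 45.00°.

θ_min ≈ 45.00°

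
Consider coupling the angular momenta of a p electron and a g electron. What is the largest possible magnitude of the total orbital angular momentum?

By the triangle rule, |l₁ − l₂| ≤ L ≤ l₁ + l₂.
So L can be 3, 4, 5.
The largest magnitude corresponds to L = 5: |L_tot| = ℏ√(5·6) = √30 ℏ.

|L_tot|_max = √30 ℏ ≈ 5.477ℏ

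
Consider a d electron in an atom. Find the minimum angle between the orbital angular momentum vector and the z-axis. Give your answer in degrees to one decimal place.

θ_min ≈ 35.3°

A d state has l = 2.
|L| = √(l(l+1)) ℏ = √6 ℏ.
The smallest angle corresponds to the largest L_z, i.e. m_l = l = 2, giving L_z = 2ℏ.
cos θ_min = 2/√6, so θ_min ≈ 35.3°.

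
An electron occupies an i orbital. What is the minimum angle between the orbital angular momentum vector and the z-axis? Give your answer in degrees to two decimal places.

θ_min ≈ 22.21°

I corresponds to l = 6.
|L| = √(l(l+1)) ℏ = √42 ℏ.
The smallest angle corresponds to the largest L_z, i.e. m_l = l = 6, giving L_z = 6ℏ.
cos θ_min = 6/√42, so θ_min ≈ 22.21°.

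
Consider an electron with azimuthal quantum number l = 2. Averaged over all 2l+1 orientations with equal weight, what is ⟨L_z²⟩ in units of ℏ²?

⟨L_z²⟩ = 2 ℏ²

m_l ∈ {-2, -1, 0, 1, 2}.
⟨L_z²⟩ = ℏ²·(Σ m_l²)/(2l+1) = ℏ²·10/5 = 2ℏ².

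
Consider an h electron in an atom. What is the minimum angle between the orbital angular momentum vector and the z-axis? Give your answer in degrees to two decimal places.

θ_min ≈ 24.09°

The letter h corresponds to l = 5.
|L|² = l(l+1)ℏ² = 30ℏ², so |L| = √30 ℏ.
The smallest angle corresponds to the largest L_z, i.e. m_l = l = 5, giving L_z = 5ℏ.
cos θ_min = 5/√30, so θ_min ≈ 24.09°.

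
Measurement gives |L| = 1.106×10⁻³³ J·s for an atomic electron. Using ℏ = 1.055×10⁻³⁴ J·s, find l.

l = 10

In units of ℏ, |L| ≈ 10.483.
(|L|/ℏ)² = l(l+1) ≈ 109.90 ⇒ l = 10.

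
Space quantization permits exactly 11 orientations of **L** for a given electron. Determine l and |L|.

Since there are 2l+1 = 11 values of m_l, l = 5.
|L| = ℏ√(l(l+1)) = ℏ√(5·6) = √30 ℏ.

l = 5, |L| = √30 ℏ ≈ 5.477ℏ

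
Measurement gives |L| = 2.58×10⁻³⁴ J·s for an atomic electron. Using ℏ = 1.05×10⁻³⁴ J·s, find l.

Dividing by ℏ: |L|/ℏ ≈ 2.457.
Set l(l+1) = 6.04; the integer solution is l = 2.

l = 2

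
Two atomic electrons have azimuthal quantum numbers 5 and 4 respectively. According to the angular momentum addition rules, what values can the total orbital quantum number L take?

L runs from |5 − 4| = 1 to 5 + 4 = 9.
L ∈ {1, 2, 3, 4, 5, 6, 7, 8, 9}.

L = 1, 2, 3, 4, 5, 6, 7, 8, 9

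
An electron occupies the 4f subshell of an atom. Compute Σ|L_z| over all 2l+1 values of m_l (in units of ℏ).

Σ|L_z| = 12 ℏ

For 4f, l = 3.
m_l runs from −3 to 3, i.e. {-3, -2, -1, 0, 1, 2, 3}.
Σ|m_l| = l(l+1) = 12.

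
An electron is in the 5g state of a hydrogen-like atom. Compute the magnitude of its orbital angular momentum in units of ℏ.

The 5g subshell has l = 4.
|L| = ℏ√(l(l+1)) = ℏ√(4·5) = 2√5 ℏ

|L| = 2√5 ℏ ≈ 4.472ℏ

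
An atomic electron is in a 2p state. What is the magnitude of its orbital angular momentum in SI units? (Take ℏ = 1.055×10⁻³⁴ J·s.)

|L| = 1.492×10⁻³⁴ J·s

2p means n = 2, l = 1.
|L| = ℏ√(l(l+1)) = ℏ√(1·2) = √2 ℏ
Numerically, |L| = 1.414 × (1.055×10⁻³⁴ J·s) = 1.492×10⁻³⁴ J·s.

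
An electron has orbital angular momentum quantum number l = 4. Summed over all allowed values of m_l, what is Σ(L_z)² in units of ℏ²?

Σ(L_z)² = 60 ℏ²

The allowed m_l values are -4, -3, -2, -1, 0, 1, 2, 3, 4.
Σ m_l² = 2·(1 + 4 + 9 + 16) = 60.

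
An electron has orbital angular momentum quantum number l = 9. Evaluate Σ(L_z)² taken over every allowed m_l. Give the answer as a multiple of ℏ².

m_l ∈ {-9, -8, -7, -6, -5, -4, -3, -2, -1, 0, 1, 2, 3, 4, 5, 6, 7, 8, 9}.
Summing m² from −9 to 9: Σ m_l² = 570.

Σ(L_z)² = 570 ℏ²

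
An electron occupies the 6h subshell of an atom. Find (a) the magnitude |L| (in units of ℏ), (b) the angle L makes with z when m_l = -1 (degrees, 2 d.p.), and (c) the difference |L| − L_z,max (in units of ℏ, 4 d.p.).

The 6h subshell has l = 5.
|L| = ℏ√(5·6) = √30 ℏ ≈ 5.477ℏ.
For m_l = -1: cos θ = -1/√30, θ ≈ 100.52°.
|L| − L_z,max = (√30 − 5)ℏ ≈ 0.4772ℏ.

|L| = √30 ℏ ≈ 5.477ℏ; θ(m_l=-1) ≈ 100.52°; |L|−L_z,max ≈ 0.4772ℏ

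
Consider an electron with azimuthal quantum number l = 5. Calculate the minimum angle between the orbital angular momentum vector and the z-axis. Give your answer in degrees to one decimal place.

θ_min ≈ 24.1°

|L| = ℏ√(l(l+1)) = √30 ℏ.
The smallest angle corresponds to the largest L_z, i.e. m_l = l = 5, giving L_z = 5ℏ.
cos θ_min = 5/√30, so θ_min ≈ 24.1°.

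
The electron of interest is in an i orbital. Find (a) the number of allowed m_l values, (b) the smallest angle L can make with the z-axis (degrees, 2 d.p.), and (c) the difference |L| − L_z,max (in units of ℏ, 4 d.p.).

13 values; θ_min ≈ 22.21°; |L|−L_z,max ≈ 0.4807ℏ

An i state has l = 6.
There are 2l+1 = 13 values of m_l.
cos θ_min = 6/√42, so θ_min ≈ 22.21°.
|L| − L_z,max = (√42 − 6)ℏ ≈ 0.4807ℏ.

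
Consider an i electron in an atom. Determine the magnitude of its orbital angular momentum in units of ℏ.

The letter i corresponds to l = 6.
|L| = ℏ√(l(l+1)) = ℏ√(6·7) = √42 ℏ

|L| = √42 ℏ ≈ 6.481ℏ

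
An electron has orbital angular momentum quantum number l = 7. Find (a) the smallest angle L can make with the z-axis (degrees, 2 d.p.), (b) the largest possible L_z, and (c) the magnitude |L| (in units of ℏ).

θ_min ≈ 20.70°; L_z,max = 7ℏ; |L| = 2√14 ℏ ≈ 7.483ℏ

cos θ_min = 7/√56, so θ_min ≈ 20.70°.
L_z,max = lℏ = 7ℏ.
|L| = ℏ√(7·8) = 2√14 ℏ ≈ 7.483ℏ.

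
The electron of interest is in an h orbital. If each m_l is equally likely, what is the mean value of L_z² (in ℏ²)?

An h state has l = 5.
m_l runs from −5 to 5, i.e. {-5, -4, -3, -2, -1, 0, 1, 2, 3, 4, 5}.
⟨L_z²⟩ = ℏ²·(Σ m_l²)/(2l+1) = ℏ²·110/11 = 10ℏ².

⟨L_z²⟩ = 10 ℏ²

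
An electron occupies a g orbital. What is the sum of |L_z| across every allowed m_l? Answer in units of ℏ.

Σ|L_z| = 20 ℏ

A g state has l = 4.
m_l ∈ {-4, -3, -2, -1, 0, 1, 2, 3, 4}.
Σ|m_l| = l(l+1) = 20.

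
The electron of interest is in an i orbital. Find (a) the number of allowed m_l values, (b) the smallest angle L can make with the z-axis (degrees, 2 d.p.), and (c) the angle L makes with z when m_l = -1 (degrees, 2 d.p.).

13 values; θ_min ≈ 22.21°; θ(m_l=-1) ≈ 98.88°

An i state has l = 6.
There are 2l+1 = 13 values of m_l.
cos θ_min = 6/√42, so θ_min ≈ 22.21°.
For m_l = -1: cos θ = -1/√42, θ ≈ 98.88°.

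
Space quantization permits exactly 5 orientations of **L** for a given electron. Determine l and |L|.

l = 2, |L| = √6 ℏ ≈ 2.449ℏ

5 = 2l + 1, so l = (5−1)/2 = 2.
Then |L| = √(l(l+1)) ℏ = √6 ℏ.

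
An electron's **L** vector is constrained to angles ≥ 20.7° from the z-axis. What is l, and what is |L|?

l = 7, |L| = 2√14 ℏ ≈ 7.483ℏ

cos²θ_min = l/(l+1) = 0.8751.
Thus l = 0.8751/(1 − 0.8751) ≈ 7.
Then |L| = ℏ√(7·8) = 2√14 ℏ.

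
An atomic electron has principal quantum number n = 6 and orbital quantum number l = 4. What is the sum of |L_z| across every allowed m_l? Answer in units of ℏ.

The allowed m_l values are -4, -3, -2, -1, 0, 1, 2, 3, 4.
Σ|m_l| = 2(1+2+…+4) = 20.

Σ|L_z| = 20 ℏ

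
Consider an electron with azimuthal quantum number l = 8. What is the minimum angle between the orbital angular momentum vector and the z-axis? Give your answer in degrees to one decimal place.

θ_min ≈ 19.5°

|L|² = l(l+1)ℏ² = 72ℏ², so |L| = 6√2 ℏ.
The smallest angle corresponds to the largest L_z, i.e. m_l = l = 8, giving L_z = 8ℏ.
cos θ_min = 8/√72, so θ_min ≈ 19.5°.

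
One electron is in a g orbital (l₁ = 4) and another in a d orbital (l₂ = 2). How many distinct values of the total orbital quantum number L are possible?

L runs from |4 − 2| = 2 to 4 + 2 = 6.
L ∈ {2, 3, 4, 5, 6}.
That is 5 values.

5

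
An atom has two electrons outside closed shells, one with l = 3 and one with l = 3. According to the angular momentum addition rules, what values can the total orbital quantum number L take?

L = 0, 1, 2, 3, 4, 5, 6

The total orbital quantum number L ranges from |l₁ − l₂| to l₁ + l₂ in integer steps.
So L can be 0, 1, 2, 3, 4, 5, 6.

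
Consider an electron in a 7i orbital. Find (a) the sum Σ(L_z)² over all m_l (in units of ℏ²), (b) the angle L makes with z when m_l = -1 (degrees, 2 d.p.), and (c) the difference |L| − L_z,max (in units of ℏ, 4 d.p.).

Σ(L_z)² = 182 ℏ²; θ(m_l=-1) ≈ 98.88°; |L|−L_z,max ≈ 0.4807ℏ

The 7i subshell has l = 6.
Σ m_l² = 182, so Σ(L_z)² = 182 ℏ².
For m_l = -1: cos θ = -1/√42, θ ≈ 98.88°.
|L| − L_z,max = (√42 − 6)ℏ ≈ 0.4807ℏ.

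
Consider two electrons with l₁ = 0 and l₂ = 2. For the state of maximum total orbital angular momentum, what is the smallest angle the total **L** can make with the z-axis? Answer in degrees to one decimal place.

L runs from |0 − 2| = 2 to 0 + 2 = 2.
L ∈ {2}.
The maximum is L = 2, with |L_tot| = ℏ√(2·3) = √6 ℏ.
The minimum angle with z is arccos(2/√6) ≈ 35.3°.

θ_min ≈ 35.3°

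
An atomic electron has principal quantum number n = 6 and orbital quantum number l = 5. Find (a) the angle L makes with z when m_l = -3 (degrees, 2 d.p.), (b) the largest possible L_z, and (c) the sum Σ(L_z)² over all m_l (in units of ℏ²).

For m_l = -3: cos θ = -3/√30, θ ≈ 123.21°.
L_z,max = lℏ = 5ℏ.
Σ m_l² = 110, so Σ(L_z)² = 110 ℏ².

θ(m_l=-3) ≈ 123.21°; L_z,max = 5ℏ; Σ(L_z)² = 110 ℏ²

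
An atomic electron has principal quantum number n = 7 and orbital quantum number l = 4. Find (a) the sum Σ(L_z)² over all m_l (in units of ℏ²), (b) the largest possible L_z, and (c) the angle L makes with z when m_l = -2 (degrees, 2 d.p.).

Σ m_l² = 60, so Σ(L_z)² = 60 ℏ².
L_z,max = lℏ = 4ℏ.
For m_l = -2: cos θ = -2/√20, θ ≈ 116.57°.

Σ(L_z)² = 60 ℏ²; L_z,max = 4ℏ; θ(m_l=-2) ≈ 116.57°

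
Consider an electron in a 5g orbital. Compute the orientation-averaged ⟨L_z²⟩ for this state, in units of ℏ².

⟨L_z²⟩ = 6.667 ℏ²

5g means n = 5, l = 4.
m_l runs from −4 to 4, i.e. {-4, -3, -2, -1, 0, 1, 2, 3, 4}.
⟨L_z²⟩ = ℏ²·(Σ m_l²)/(2l+1) = ℏ²·60/9 = 6.667ℏ².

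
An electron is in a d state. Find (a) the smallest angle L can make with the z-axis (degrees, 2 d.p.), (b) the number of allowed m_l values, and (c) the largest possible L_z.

θ_min ≈ 35.26°; 5 values; L_z,max = 2ℏ

A d state has l = 2.
cos θ_min = 2/√6, so θ_min ≈ 35.26°.
There are 2l+1 = 5 values of m_l.
L_z,max = lℏ = 2ℏ.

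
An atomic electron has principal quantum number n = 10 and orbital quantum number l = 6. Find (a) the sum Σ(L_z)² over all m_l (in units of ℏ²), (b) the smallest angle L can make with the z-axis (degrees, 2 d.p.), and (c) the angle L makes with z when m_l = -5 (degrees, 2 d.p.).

Σ(L_z)² = 182 ℏ²; θ_min ≈ 22.21°; θ(m_l=-5) ≈ 140.49°

Σ m_l² = 182, so Σ(L_z)² = 182 ℏ².
cos θ_min = 6/√42, so θ_min ≈ 22.21°.
For m_l = -5: cos θ = -5/√42, θ ≈ 140.49°.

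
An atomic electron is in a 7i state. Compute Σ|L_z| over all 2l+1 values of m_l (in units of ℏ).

Σ|L_z| = 42 ℏ

For 7i, l = 6.
m_l runs from −6 to 6, i.e. {-6, -5, -4, -3, -2, -1, 0, 1, 2, 3, 4, 5, 6}.
Σ|m_l| = l(l+1) = 42.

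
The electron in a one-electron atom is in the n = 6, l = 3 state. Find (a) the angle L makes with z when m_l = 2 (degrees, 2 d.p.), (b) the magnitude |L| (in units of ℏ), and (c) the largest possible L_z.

θ(m_l=2) ≈ 54.74°; |L| = 2√3 ℏ ≈ 3.464ℏ; L_z,max = 3ℏ

For m_l = 2: cos θ = 2/√12, θ ≈ 54.74°.
|L| = ℏ√(3·4) = 2√3 ℏ ≈ 3.464ℏ.
L_z,max = lℏ = 3ℏ.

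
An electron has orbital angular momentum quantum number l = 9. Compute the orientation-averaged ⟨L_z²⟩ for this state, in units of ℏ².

m_l ∈ {-9, -8, -7, -6, -5, -4, -3, -2, -1, 0, 1, 2, 3, 4, 5, 6, 7, 8, 9}.
⟨L_z²⟩ = ℏ²·(Σ m_l²)/(2l+1) = ℏ²·570/19 = 30ℏ².

⟨L_z²⟩ = 30 ℏ²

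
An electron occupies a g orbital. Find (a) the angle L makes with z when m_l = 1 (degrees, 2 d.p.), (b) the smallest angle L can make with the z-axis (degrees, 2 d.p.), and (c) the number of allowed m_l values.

θ(m_l=1) ≈ 77.08°; θ_min ≈ 26.57°; 9 values

For a g orbital, l = 4.
For m_l = 1: cos θ = 1/√20, θ ≈ 77.08°.
cos θ_min = 4/√20, so θ_min ≈ 26.57°.
There are 2l+1 = 9 values of m_l.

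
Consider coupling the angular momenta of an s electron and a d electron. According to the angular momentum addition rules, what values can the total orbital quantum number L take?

L = 2

Angular momentum addition gives L = |l₁ − l₂|, …, l₁ + l₂.
L ∈ {2}.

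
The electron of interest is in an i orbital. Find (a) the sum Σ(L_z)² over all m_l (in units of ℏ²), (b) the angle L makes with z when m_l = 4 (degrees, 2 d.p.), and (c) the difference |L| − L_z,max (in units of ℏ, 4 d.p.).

Σ(L_z)² = 182 ℏ²; θ(m_l=4) ≈ 51.89°; |L|−L_z,max ≈ 0.4807ℏ

An i state has l = 6.
Σ m_l² = 182, so Σ(L_z)² = 182 ℏ².
For m_l = 4: cos θ = 4/√42, θ ≈ 51.89°.
|L| − L_z,max = (√42 − 6)ℏ ≈ 0.4807ℏ.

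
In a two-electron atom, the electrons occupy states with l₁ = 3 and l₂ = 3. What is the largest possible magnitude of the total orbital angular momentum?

|L_tot|_max = √42 ℏ ≈ 6.481ℏ

L runs from |3 − 3| = 0 to 3 + 3 = 6.
L ∈ {0, 1, 2, 3, 4, 5, 6}.
The largest magnitude corresponds to L = 6: |L_tot| = ℏ√(6·7) = √42 ℏ.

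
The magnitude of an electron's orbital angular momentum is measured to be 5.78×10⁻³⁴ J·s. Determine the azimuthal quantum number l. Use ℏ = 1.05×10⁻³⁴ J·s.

Dividing by ℏ: |L|/ℏ ≈ 5.505.
Set l(l+1) = 30.30; the integer solution is l = 5.

l = 5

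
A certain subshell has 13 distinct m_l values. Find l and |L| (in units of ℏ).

l = 6, |L| = √42 ℏ ≈ 6.481ℏ

Since there are 2l+1 = 13 values of m_l, l = 6.
|L| = ℏ√(l(l+1)) = ℏ√(6·7) = √42 ℏ.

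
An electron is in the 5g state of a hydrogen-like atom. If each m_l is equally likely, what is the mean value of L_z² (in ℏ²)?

The 5g subshell has l = 4.
m_l runs from −4 to 4, i.e. {-4, -3, -2, -1, 0, 1, 2, 3, 4}.
⟨L_z²⟩ = ℏ²·(Σ m_l²)/(2l+1) = ℏ²·60/9 = 6.667ℏ².

⟨L_z²⟩ = 6.667 ℏ²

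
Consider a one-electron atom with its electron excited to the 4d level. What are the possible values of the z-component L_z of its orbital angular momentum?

The 4d level has l = 2.
L_z = m_l ℏ with m_l ranging from −l to +l in integer steps.
For l = 2: m_l ∈ {-2, -1, 0, 1, 2}.

L_z ∈ {−2ℏ, −ℏ, 0, ℏ, 2ℏ}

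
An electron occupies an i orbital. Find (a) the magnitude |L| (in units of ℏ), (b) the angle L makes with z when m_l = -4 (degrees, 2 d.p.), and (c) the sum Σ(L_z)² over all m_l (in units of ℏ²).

The letter i corresponds to l = 6.
|L| = ℏ√(6·7) = √42 ℏ ≈ 6.481ℏ.
For m_l = -4: cos θ = -4/√42, θ ≈ 128.11°.
Σ m_l² = 182, so Σ(L_z)² = 182 ℏ².

|L| = √42 ℏ ≈ 6.481ℏ; θ(m_l=-4) ≈ 128.11°; Σ(L_z)² = 182 ℏ²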